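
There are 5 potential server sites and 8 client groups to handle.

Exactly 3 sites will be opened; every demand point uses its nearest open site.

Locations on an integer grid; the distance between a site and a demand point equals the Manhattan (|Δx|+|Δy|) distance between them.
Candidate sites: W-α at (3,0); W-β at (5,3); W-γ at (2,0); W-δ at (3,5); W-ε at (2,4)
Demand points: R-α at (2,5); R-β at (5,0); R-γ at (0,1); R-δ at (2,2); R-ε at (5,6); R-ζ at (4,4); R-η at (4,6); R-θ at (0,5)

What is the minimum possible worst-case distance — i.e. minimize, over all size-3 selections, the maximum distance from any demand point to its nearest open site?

3

Open {W-α, W-γ, W-δ}.
  Farthest demand point is R-γ at distance 3 (to W-γ); all others are ≤ 3.
With {W-β, W-γ, W-δ} the worst case is 3.
With {W-γ, W-δ, W-ε} the worst case is 3.
No size-3 selection achieves below 3.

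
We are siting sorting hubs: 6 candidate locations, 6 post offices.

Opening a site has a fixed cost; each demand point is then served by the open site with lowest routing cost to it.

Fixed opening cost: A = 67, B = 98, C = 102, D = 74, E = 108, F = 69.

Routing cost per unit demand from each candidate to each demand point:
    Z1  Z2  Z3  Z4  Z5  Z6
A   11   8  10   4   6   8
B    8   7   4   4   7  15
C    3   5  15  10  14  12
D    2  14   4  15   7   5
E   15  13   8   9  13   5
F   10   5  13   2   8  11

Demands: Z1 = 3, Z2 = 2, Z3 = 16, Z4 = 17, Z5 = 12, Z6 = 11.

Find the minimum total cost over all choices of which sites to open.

Open {D, F}: assign each demand point to its cheapest open site.
  Z1→D 3×2=6, Z2→F 2×5=10, Z3→D 16×4=64, Z4→F 17×2=34, Z5→D 12×7=84, Z6→D 11×5=55
  routing cost 253, fixed 143 → total 396.
Compare {A, D}: routing cost 281 + fixed 141 = 422.
Compare {A, D, F}: routing cost 241 + fixed 210 = 451.
Compare {B, D}: routing cost 291 + fixed 172 = 463.
All other subsets cost ≥ 422. Minimum total cost: 396.

396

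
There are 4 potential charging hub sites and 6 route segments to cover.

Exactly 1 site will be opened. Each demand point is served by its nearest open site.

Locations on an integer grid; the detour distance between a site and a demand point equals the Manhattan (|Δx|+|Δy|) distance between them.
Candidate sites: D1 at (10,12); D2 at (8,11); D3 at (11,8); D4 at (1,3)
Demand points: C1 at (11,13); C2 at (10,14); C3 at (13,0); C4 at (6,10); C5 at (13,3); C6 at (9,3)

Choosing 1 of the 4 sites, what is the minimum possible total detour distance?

43

Open {D3}.
  C1→D3 5, C2→D3 7, C3→D3 10, C4→D3 7, C5→D3 7, C6→D3 7  ⇒ total 43.
Compare {D1}: total 47.
Compare {D2}: total 51.
No size-1 selection does better; minimum is 43.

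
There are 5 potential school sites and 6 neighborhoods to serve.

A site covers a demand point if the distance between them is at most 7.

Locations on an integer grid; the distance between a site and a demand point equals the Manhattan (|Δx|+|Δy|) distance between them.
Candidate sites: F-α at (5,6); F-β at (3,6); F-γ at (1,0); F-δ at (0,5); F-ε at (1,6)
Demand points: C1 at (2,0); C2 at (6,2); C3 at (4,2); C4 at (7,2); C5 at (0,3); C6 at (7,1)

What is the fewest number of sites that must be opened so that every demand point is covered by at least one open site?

Coverage sets (demand points within 7 of each site):
  F-α: {C2, C3, C4, C6}
  F-β: {C1, C2, C3, C5}
  F-γ: {C1, C2, C3, C5, C6}
  F-δ: {C1, C3, C5}
  F-ε: {C1, C3, C5}
No single site covers all 6 demand points.
But {F-α, F-β} covers everything, so the minimum is 2.

2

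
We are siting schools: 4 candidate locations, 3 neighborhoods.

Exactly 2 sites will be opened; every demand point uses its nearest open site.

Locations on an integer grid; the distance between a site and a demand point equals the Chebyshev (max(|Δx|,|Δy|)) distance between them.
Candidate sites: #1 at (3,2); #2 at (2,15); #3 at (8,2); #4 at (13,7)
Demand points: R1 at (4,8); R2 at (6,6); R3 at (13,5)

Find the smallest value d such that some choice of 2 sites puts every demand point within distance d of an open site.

Open {#1, #3}.
  Farthest demand point is R1 at distance 6 (to #1); all others are ≤ 6.
With {#1, #4} the worst case is 6.
With {#2, #3} the worst case is 6.
No size-2 selection achieves below 6.

6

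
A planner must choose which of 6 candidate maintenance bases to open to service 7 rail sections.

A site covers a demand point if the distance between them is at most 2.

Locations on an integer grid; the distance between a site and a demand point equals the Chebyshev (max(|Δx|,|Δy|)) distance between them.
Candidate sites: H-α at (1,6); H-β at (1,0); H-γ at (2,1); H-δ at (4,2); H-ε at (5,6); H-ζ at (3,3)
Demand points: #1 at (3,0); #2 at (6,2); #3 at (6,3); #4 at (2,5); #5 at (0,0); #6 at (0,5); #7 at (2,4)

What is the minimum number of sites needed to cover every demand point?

3

Coverage sets (demand points within 2 of each site):
  H-α: {#4, #6, #7}
  H-β: {#1, #5}
  H-γ: {#1, #5}
  H-δ: {#1, #2, #3, #7}
  H-ε: {}
  H-ζ: {#4, #7}
No 2 sites suffice: every size-2 union leaves at least one demand point uncovered.
But {H-α, H-β, H-δ} covers everything, so the minimum is 3.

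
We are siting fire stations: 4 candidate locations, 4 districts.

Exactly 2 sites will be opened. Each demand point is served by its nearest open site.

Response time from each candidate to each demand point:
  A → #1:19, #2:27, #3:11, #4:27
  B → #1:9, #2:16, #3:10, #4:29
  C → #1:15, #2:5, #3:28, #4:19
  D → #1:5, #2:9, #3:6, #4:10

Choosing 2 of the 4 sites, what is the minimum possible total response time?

Open {C, D}.
  #1→D 5, #2→C 5, #3→D 6, #4→D 10  ⇒ total 26.
Compare {A, D}: total 30.
Compare {B, D}: total 30.
No size-2 selection does better; minimum is 26.

26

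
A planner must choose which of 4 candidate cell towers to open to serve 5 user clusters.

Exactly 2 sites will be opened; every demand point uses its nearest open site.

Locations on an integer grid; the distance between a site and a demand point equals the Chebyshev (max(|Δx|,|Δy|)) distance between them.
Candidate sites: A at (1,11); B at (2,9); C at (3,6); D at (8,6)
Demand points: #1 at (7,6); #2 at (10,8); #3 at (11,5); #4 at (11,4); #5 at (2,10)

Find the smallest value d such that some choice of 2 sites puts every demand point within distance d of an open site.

Open {A, D}.
  Farthest demand point is #3 at distance 3 (to D); all others are ≤ 3.
With {B, D} the worst case is 3.
With {C, D} the worst case is 4.
No size-2 selection achieves below 3.

3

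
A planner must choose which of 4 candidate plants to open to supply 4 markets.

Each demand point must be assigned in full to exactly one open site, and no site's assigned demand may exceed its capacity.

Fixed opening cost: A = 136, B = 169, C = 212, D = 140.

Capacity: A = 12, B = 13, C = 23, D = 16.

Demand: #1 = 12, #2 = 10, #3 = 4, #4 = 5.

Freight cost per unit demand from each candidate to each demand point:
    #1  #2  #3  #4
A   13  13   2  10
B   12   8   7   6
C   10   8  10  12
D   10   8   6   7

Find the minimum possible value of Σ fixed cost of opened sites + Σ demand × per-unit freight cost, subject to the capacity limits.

Open {A, C}; cheapest assignment that respects the capacities:
  A (cap 12, load 9): #3, #4 — cost 4×2 + 5×10 = 58
  C (cap 23, load 22): #1, #2 — cost 12×10 + 10×8 = 200
  Shipping 258, fixed 348 → total 606.
  Any other capacity-feasible assignment to {A, C} ships for at least 258.
Compare {C, D}: its best feasible assignment gives total 611.
Compare {B, C}: its best feasible assignment gives total 639.
Every other set of open sites that can feasibly serve all demand totals ≥ 611 even under its best assignment. Minimum: 606.

606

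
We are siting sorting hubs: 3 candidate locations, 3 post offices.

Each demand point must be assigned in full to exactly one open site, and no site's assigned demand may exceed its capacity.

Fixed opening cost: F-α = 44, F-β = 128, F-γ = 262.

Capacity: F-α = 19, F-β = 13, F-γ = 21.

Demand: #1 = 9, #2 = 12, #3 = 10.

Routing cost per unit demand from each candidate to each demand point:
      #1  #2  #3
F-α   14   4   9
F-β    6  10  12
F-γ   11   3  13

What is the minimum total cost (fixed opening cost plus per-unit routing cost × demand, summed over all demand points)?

508

Open {F-α, F-β}; cheapest assignment that respects the capacities:
  F-α (cap 19, load 19): #1, #3 — cost 9×14 + 10×9 = 216
  F-β (cap 13, load 12): #2 — cost 12×10 = 120
  Shipping 336, fixed 172 → total 508.
  Any other capacity-feasible assignment to {F-α, F-β} ships for at least 336.
Compare {F-α, F-γ}: its best feasible assignment gives total 531.
Compare {F-α, F-β, F-γ}: its best feasible assignment gives total 614.
Every other set of open sites that can feasibly serve all demand totals ≥ 531 even under its best assignment. Minimum: 508.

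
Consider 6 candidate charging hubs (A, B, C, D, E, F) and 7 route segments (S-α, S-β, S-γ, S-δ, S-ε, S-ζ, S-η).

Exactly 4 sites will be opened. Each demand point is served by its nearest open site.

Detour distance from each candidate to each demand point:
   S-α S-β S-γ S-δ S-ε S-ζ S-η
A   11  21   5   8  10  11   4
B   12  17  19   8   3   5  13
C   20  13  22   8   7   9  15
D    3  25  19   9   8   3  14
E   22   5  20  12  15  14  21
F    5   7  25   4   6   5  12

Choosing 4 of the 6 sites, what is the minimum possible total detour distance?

29

Open {A, B, D, F}.
  S-α→D 3, S-β→F 7, S-γ→A 5, S-δ→F 4, S-ε→B 3, S-ζ→D 3, S-η→A 4  ⇒ total 29.
Compare {A, D, E, F}: total 30.
Compare {A, B, D, E}: total 31.
No size-4 selection does better; minimum is 29.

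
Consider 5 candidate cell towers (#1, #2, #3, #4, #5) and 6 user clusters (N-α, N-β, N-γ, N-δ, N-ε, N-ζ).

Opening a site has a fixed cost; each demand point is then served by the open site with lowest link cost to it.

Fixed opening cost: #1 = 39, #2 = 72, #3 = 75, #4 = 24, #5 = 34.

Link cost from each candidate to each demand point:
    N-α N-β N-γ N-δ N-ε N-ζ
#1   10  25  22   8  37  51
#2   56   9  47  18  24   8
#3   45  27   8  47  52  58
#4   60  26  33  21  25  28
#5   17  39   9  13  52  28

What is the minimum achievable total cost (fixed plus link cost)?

Open {#4, #5}: assign each demand point to its cheapest open site.
  N-α→#5 17, N-β→#4 26, N-γ→#5 9, N-δ→#5 13, N-ε→#4 25, N-ζ→#4 28
  link cost 118, fixed 58 → total 176.
Compare {#1, #4}: link cost 118 + fixed 63 = 181.
Compare {#2, #5}: link cost 80 + fixed 106 = 186.
Compare {#1, #5}: link cost 117 + fixed 73 = 190.
All other subsets cost ≥ 181. Minimum total cost: 176.

176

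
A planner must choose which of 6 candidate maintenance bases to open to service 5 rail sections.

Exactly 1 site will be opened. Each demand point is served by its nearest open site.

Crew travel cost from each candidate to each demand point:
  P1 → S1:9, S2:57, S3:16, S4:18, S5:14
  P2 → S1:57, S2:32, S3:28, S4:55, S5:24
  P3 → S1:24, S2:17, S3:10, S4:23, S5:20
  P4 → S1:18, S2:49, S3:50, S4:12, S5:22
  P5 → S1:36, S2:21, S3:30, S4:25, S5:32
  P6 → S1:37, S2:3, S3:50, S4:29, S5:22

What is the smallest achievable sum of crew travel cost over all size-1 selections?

Open {P3}.
  S1→P3 24, S2→P3 17, S3→P3 10, S4→P3 23, S5→P3 20  ⇒ total 94.
Compare {P1}: total 114.
Compare {P6}: total 141.
No size-1 selection does better; minimum is 94.

94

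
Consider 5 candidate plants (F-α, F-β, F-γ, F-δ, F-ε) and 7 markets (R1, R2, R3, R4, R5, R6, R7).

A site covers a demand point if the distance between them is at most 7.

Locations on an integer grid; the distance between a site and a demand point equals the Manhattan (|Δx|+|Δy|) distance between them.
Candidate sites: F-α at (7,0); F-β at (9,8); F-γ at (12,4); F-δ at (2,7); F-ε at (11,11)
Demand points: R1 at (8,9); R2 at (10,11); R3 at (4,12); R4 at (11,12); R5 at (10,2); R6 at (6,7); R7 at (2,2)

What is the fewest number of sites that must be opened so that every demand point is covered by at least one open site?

Coverage sets (demand points within 7 of each site):
  F-α: {R5, R7}
  F-β: {R1, R2, R4, R5, R6}
  F-γ: {R5}
  F-δ: {R3, R6, R7}
  F-ε: {R1, R2, R4}
No single site covers all 7 demand points.
But {F-β, F-δ} covers everything, so the minimum is 2.

2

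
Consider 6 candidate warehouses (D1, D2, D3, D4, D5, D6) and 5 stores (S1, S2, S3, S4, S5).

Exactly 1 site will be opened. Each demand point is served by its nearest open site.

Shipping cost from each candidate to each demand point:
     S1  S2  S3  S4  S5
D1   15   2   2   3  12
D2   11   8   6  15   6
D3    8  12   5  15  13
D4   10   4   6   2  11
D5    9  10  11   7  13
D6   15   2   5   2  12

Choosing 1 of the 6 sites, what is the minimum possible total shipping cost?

33

Open {D4}.
  S1→D4 10, S2→D4 4, S3→D4 6, S4→D4 2, S5→D4 11  ⇒ total 33.
Compare {D1}: total 34.
Compare {D6}: total 36.
No size-1 selection does better; minimum is 33.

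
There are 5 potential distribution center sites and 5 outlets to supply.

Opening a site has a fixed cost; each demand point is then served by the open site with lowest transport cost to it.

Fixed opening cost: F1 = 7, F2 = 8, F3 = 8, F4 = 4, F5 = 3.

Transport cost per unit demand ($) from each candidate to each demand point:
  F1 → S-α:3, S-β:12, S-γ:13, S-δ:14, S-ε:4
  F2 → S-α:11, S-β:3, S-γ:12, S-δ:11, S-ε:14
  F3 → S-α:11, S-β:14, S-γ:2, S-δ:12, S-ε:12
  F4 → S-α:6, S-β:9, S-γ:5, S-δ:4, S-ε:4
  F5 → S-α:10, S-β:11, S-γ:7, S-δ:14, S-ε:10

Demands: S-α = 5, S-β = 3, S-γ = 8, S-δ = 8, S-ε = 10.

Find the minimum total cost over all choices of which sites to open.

139

Open {F1, F2, F3, F4}: assign each demand point to its cheapest open site.
  S-α→F1 5×3=15, S-β→F2 3×3=9, S-γ→F3 8×2=16, S-δ→F4 8×4=32, S-ε→F1 10×4=40
  transport cost 112, fixed 27 → total 139.
Compare {F1, F2, F3, F4, F5}: transport cost 112 + fixed 30 = 142.
Compare {F2, F3, F4}: transport cost 127 + fixed 20 = 147.
Compare {F1, F3, F4}: transport cost 130 + fixed 19 = 149.
All other subsets cost ≥ 142. Minimum total cost: 139.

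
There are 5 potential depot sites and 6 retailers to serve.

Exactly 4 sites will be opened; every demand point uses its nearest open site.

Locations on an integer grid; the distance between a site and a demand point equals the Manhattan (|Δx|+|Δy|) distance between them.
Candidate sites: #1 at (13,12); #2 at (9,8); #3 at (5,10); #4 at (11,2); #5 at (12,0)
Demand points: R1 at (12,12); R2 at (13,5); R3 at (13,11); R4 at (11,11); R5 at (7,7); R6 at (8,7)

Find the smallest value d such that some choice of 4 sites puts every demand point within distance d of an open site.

Open {#1, #2, #3, #4}.
  Farthest demand point is R2 at distance 5 (to #4); all others are ≤ 5.
With {#1, #2, #4, #5} the worst case is 5.
With {#1, #2, #3, #5} the worst case is 6.
No size-4 selection achieves below 5.

5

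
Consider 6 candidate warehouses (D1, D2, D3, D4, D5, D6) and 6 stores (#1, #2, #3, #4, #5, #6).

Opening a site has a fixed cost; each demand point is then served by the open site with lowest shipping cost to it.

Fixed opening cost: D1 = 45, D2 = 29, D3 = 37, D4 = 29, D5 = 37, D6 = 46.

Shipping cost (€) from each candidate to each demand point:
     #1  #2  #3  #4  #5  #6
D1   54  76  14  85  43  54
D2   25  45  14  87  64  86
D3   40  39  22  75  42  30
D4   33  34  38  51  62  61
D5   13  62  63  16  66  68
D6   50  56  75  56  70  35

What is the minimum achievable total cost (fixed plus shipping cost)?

236

Open {D3, D5}: assign each demand point to its cheapest open site.
  #1→D5 13, #2→D3 39, #3→D3 22, #4→D5 16, #5→D3 42, #6→D3 30
  shipping cost 162, fixed 74 → total 236.
Compare {D2, D3, D5}: shipping cost 154 + fixed 103 = 257.
Compare {D3, D4, D5}: shipping cost 157 + fixed 103 = 260.
Compare {D1, D3, D5}: shipping cost 154 + fixed 119 = 273.
All other subsets cost ≥ 257. Minimum total cost: 236.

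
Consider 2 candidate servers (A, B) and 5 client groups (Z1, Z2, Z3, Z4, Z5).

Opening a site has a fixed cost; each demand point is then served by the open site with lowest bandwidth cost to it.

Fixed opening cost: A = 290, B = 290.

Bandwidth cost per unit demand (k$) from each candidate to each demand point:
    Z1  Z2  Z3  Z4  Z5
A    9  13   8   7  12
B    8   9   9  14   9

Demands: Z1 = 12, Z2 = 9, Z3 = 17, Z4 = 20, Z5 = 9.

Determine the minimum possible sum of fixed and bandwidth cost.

Open {A}: assign each demand point to its cheapest open site.
  Z1→A 12×9=108, Z2→A 9×13=117, Z3→A 17×8=136, Z4→A 20×7=140, Z5→A 9×12=108
  bandwidth cost 609, fixed 290 → total 899.
Compare {B}: bandwidth cost 691 + fixed 290 = 981.
Compare {A, B}: bandwidth cost 534 + fixed 580 = 1114.

899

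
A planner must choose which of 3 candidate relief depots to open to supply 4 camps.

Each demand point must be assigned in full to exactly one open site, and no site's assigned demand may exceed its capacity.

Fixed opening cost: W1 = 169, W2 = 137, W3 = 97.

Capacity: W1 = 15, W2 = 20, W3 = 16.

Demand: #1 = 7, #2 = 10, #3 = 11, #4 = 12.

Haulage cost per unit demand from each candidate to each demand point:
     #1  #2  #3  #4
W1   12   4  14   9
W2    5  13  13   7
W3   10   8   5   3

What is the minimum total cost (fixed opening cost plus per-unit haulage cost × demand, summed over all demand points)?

Open {W1, W2, W3}; cheapest assignment that respects the capacities:
  W1 (cap 15, load 10): #2 — cost 10×4 = 40
  W2 (cap 20, load 19): #1, #4 — cost 7×5 + 12×7 = 119
  W3 (cap 16, load 11): #3 — cost 11×5 = 55
  Shipping 214, fixed 403 → total 617.
  Any other capacity-feasible assignment to {W1, W2, W3} ships for at least 214.
Total demand is 40 and no other set of sites has combined capacity ≥ 40, so {W1, W2, W3} is the only feasible choice of open sites. Minimum: 617.

617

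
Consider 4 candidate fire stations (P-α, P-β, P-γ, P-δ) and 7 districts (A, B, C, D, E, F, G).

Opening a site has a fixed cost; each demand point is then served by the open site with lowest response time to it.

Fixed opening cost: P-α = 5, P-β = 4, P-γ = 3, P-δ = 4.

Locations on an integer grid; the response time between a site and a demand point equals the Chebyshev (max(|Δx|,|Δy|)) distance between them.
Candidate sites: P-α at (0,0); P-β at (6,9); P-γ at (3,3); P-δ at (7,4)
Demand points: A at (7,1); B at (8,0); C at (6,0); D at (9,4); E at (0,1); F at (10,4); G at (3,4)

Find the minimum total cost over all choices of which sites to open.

Open {P-γ, P-δ}: assign each demand point to its cheapest open site.
  A→P-δ 3, B→P-δ 4, C→P-γ 3, D→P-δ 2, E→P-γ 3, F→P-δ 3, G→P-γ 1
  response time 19, fixed 7 → total 26.
Compare {P-α, P-γ, P-δ}: response time 17 + fixed 12 = 29.
Compare {P-α, P-δ}: response time 21 + fixed 9 = 30.
Compare {P-β, P-γ, P-δ}: response time 19 + fixed 11 = 30.
All other subsets cost ≥ 29. Minimum total cost: 26.

26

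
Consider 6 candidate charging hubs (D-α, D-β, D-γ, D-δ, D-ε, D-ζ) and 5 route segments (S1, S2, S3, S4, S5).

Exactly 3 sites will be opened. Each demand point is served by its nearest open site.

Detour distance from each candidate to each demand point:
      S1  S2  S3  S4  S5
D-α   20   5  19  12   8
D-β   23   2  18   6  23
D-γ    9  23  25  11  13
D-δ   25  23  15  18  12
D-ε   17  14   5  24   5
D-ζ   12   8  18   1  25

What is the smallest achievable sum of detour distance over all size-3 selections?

Open {D-β, D-ε, D-ζ}.
  S1→D-ζ 12, S2→D-β 2, S3→D-ε 5, S4→D-ζ 1, S5→D-ε 5  ⇒ total 25.
Compare {D-β, D-γ, D-ε}: total 27.
Compare {D-α, D-ε, D-ζ}: total 28.
No size-3 selection does better; minimum is 25.

25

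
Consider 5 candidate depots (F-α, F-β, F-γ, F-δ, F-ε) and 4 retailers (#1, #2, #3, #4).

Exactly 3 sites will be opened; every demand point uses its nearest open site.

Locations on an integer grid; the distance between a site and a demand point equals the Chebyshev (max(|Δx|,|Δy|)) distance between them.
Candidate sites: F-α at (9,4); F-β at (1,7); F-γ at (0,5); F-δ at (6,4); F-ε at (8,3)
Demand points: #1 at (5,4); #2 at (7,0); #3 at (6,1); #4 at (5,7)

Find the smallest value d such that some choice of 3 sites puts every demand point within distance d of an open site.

Open {F-α, F-δ, F-ε}.
  Farthest demand point is #2 at distance 3 (to F-ε); all others are ≤ 3.
With {F-β, F-δ, F-ε} the worst case is 3.
With {F-γ, F-δ, F-ε} the worst case is 3.
No size-3 selection achieves below 3.

3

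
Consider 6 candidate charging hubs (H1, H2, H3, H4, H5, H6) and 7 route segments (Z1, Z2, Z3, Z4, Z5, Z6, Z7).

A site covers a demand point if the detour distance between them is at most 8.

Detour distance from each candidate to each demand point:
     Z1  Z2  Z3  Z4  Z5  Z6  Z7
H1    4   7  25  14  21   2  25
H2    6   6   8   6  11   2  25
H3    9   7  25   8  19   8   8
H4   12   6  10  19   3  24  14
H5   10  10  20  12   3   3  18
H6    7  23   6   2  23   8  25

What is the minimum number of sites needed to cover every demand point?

Coverage sets (demand points within 8 of each site):
  H1: {Z1, Z2, Z6}
  H2: {Z1, Z2, Z3, Z4, Z6}
  H3: {Z2, Z4, Z6, Z7}
  H4: {Z2, Z5}
  H5: {Z5, Z6}
  H6: {Z1, Z3, Z4, Z6}
No 2 sites suffice: every size-2 union leaves at least one demand point uncovered.
But {H2, H3, H4} covers everything, so the minimum is 3.

3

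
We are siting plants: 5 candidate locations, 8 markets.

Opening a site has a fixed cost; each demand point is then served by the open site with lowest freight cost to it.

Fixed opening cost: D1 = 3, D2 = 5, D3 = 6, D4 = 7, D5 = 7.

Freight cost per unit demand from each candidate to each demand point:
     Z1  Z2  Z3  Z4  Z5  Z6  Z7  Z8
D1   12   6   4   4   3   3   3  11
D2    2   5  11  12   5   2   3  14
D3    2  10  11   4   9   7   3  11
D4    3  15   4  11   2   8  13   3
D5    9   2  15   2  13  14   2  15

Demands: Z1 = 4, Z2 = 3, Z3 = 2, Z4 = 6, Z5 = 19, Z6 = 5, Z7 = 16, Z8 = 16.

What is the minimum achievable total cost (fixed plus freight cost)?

Open {D2, D4, D5}: assign each demand point to its cheapest open site.
  Z1→D2 4×2=8, Z2→D5 3×2=6, Z3→D4 2×4=8, Z4→D5 6×2=12, Z5→D4 19×2=38, Z6→D2 5×2=10, Z7→D5 16×2=32, Z8→D4 16×3=48
  freight cost 162, fixed 19 → total 181.
Compare {D1, D2, D4, D5}: freight cost 162 + fixed 22 = 184.
Compare {D2, D3, D4, D5}: freight cost 162 + fixed 25 = 187.
Compare {D1, D4, D5}: freight cost 171 + fixed 17 = 188.
All other subsets cost ≥ 184. Minimum total cost: 181.

181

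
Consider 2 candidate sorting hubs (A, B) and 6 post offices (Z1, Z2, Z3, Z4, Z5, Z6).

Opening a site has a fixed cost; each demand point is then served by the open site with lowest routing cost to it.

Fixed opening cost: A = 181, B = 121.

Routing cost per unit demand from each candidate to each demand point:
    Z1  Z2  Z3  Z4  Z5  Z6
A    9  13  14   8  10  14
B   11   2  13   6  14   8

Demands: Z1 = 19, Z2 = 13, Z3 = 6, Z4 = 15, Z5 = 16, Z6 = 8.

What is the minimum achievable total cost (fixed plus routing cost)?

812

Open {B}: assign each demand point to its cheapest open site.
  Z1→B 19×11=209, Z2→B 13×2=26, Z3→B 6×13=78, Z4→B 15×6=90, Z5→B 16×14=224, Z6→B 8×8=64
  routing cost 691, fixed 121 → total 812.
Compare {A, B}: routing cost 589 + fixed 302 = 891.
Compare {A}: routing cost 816 + fixed 181 = 997.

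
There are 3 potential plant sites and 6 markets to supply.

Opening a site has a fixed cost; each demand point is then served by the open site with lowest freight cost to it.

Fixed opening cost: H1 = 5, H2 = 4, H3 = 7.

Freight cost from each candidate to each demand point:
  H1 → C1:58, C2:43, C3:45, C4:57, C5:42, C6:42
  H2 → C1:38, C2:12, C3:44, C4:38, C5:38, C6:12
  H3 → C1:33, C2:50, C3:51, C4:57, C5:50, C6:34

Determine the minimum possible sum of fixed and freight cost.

Open {H2}: assign each demand point to its cheapest open site.
  C1→H2 38, C2→H2 12, C3→H2 44, C4→H2 38, C5→H2 38, C6→H2 12
  freight cost 182, fixed 4 → total 186.
Compare {H2, H3}: freight cost 177 + fixed 11 = 188.
Compare {H1, H2}: freight cost 182 + fixed 9 = 191.
Compare {H1, H2, H3}: freight cost 177 + fixed 16 = 193.
All other subsets cost ≥ 188. Minimum total cost: 186.

186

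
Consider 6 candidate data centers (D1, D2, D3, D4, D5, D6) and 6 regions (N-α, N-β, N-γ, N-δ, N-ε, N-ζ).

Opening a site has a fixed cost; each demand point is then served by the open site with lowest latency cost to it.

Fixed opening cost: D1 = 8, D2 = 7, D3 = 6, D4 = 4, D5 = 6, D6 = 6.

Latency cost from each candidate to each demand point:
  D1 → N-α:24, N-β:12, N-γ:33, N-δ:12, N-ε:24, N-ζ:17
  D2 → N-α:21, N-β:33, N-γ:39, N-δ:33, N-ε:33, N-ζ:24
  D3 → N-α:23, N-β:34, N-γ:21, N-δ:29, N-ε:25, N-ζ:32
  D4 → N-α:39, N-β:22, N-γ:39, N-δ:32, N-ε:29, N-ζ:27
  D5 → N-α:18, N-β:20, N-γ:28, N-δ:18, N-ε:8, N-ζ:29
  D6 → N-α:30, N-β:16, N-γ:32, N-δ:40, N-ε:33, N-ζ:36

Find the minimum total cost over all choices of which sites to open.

Open {D1, D3, D5}: assign each demand point to its cheapest open site.
  N-α→D5 18, N-β→D1 12, N-γ→D3 21, N-δ→D1 12, N-ε→D5 8, N-ζ→D1 17
  latency cost 88, fixed 20 → total 108.
Compare {D1, D5}: latency cost 95 + fixed 14 = 109.
Compare {D1, D3, D4, D5}: latency cost 88 + fixed 24 = 112.
Compare {D1, D4, D5}: latency cost 95 + fixed 18 = 113.
All other subsets cost ≥ 109. Minimum total cost: 108.

108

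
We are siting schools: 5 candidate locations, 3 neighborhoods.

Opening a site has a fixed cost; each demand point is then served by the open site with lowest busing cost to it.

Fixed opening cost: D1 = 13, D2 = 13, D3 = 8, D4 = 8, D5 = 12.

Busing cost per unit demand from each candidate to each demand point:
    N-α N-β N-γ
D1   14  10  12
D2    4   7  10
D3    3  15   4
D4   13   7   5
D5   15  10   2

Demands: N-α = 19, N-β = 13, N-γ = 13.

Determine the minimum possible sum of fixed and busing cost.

Open {D3, D4, D5}: assign each demand point to its cheapest open site.
  N-α→D3 19×3=57, N-β→D4 13×7=91, N-γ→D5 13×2=26
  busing cost 174, fixed 28 → total 202.
Compare {D2, D3, D5}: busing cost 174 + fixed 33 = 207.
Compare {D1, D3, D4, D5}: busing cost 174 + fixed 41 = 215.
Compare {D2, D3, D4, D5}: busing cost 174 + fixed 41 = 215.
All other subsets cost ≥ 207. Minimum total cost: 202.

202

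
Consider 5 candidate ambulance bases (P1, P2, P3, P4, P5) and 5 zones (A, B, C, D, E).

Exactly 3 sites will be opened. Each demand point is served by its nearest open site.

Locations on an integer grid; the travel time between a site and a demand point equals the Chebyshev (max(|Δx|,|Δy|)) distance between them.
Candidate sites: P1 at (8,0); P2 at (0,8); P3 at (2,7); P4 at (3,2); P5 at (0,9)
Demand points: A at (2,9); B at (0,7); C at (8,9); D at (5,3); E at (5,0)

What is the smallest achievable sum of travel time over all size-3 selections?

Open {P2, P3, P4}.
  A→P2 2, B→P2 1, C→P3 6, D→P4 2, E→P4 2  ⇒ total 13.
Compare {P1, P2, P4}: total 14.
Compare {P1, P3, P4}: total 14.
No size-3 selection does better; minimum is 13.

13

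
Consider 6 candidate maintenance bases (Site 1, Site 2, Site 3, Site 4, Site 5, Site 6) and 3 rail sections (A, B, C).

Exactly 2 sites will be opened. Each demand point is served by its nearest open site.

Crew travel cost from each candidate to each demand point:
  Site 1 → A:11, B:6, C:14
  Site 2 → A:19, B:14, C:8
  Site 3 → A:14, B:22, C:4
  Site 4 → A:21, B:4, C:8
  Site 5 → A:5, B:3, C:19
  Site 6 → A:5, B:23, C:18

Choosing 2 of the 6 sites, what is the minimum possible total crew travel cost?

12

Open {Site 3, Site 5}.
  A→Site 5 5, B→Site 5 3, C→Site 3 4  ⇒ total 12.
Compare {Site 2, Site 5}: total 16.
Compare {Site 4, Site 5}: total 16.
No size-2 selection does better; minimum is 12.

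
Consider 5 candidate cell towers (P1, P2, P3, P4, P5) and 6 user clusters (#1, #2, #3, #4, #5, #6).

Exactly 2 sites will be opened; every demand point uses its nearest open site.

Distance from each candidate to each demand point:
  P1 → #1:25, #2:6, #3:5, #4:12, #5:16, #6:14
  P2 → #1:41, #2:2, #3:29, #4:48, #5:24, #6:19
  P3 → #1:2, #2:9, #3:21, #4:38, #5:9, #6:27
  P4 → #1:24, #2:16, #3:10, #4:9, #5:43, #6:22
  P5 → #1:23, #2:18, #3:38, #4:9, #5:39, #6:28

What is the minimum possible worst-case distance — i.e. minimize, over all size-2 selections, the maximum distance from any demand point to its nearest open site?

14

Open {P1, P3}.
  Farthest demand point is #6 at distance 14 (to P1); all others are ≤ 14.
With {P3, P4} the worst case is 22.
With {P1, P5} the worst case is 23.
No size-2 selection achieves below 14.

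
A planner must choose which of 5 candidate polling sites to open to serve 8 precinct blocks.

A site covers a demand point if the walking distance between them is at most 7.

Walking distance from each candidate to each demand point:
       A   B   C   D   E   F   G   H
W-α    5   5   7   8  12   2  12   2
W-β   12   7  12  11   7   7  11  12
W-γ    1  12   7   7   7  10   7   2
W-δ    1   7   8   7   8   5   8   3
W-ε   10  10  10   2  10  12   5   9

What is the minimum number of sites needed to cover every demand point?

Coverage sets (demand points within 7 of each site):
  W-α: {A, B, C, F, H}
  W-β: {B, E, F}
  W-γ: {A, C, D, E, G, H}
  W-δ: {A, B, D, F, H}
  W-ε: {D, G}
No single site covers all 8 demand points.
But {W-α, W-γ} covers everything, so the minimum is 2.

2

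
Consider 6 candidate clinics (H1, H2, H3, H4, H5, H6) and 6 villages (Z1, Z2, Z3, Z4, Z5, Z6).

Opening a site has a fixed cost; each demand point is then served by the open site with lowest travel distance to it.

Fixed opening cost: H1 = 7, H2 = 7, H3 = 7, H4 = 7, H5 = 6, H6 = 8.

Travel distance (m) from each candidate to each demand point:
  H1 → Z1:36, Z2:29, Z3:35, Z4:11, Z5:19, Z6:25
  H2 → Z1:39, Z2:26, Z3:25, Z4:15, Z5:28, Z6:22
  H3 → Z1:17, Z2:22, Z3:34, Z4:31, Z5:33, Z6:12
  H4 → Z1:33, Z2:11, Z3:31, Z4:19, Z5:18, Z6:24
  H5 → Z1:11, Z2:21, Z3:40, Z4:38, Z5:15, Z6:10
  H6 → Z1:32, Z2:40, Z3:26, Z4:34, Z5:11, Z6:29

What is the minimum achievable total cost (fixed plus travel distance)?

107

Open {H2, H4, H5}: assign each demand point to its cheapest open site.
  Z1→H5 11, Z2→H4 11, Z3→H2 25, Z4→H2 15, Z5→H5 15, Z6→H5 10
  travel distance 87, fixed 20 → total 107.
Compare {H1, H4, H5, H6}: travel distance 80 + fixed 28 = 108.
Compare {H1, H4, H5}: travel distance 89 + fixed 20 = 109.
Compare {H4, H5, H6}: travel distance 88 + fixed 21 = 109.
All other subsets cost ≥ 108. Minimum total cost: 107.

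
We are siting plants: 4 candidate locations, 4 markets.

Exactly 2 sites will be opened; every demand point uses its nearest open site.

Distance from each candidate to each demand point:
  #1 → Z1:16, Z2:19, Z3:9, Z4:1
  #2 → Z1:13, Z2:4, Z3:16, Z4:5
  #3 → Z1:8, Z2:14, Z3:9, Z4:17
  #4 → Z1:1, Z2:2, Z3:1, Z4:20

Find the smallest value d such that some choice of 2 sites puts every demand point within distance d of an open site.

2

Open {#1, #4}.
  Farthest demand point is Z2 at distance 2 (to #4); all others are ≤ 2.
With {#2, #4} the worst case is 5.
With {#2, #3} the worst case is 9.
No size-2 selection achieves below 2.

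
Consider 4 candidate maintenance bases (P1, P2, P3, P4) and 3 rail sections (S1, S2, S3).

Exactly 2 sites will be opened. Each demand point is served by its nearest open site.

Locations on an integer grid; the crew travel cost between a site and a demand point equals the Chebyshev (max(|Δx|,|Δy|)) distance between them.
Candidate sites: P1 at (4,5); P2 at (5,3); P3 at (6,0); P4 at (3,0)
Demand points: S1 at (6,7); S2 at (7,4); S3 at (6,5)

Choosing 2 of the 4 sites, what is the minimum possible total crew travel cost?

Open {P1, P2}.
  S1→P1 2, S2→P2 2, S3→P1 2  ⇒ total 6.
Compare {P1, P3}: total 7.
Compare {P1, P4}: total 7.
No size-2 selection does better; minimum is 6.

6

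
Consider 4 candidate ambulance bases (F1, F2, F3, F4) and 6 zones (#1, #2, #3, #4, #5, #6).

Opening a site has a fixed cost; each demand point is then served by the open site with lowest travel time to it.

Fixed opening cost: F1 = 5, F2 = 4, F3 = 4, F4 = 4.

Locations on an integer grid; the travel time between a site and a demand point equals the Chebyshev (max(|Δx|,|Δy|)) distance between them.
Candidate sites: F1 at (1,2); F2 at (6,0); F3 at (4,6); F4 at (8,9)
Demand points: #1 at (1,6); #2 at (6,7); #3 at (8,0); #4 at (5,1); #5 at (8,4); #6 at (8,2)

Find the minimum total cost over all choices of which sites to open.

Open {F2, F3}: assign each demand point to its cheapest open site.
  #1→F3 3, #2→F3 2, #3→F2 2, #4→F2 1, #5→F2 4, #6→F2 2
  travel time 14, fixed 8 → total 22.
Compare {F2, F4}: travel time 17 + fixed 8 = 25.
Compare {F2}: travel time 22 + fixed 4 = 26.
Compare {F2, F3, F4}: travel time 14 + fixed 12 = 26.
All other subsets cost ≥ 25. Minimum total cost: 22.

22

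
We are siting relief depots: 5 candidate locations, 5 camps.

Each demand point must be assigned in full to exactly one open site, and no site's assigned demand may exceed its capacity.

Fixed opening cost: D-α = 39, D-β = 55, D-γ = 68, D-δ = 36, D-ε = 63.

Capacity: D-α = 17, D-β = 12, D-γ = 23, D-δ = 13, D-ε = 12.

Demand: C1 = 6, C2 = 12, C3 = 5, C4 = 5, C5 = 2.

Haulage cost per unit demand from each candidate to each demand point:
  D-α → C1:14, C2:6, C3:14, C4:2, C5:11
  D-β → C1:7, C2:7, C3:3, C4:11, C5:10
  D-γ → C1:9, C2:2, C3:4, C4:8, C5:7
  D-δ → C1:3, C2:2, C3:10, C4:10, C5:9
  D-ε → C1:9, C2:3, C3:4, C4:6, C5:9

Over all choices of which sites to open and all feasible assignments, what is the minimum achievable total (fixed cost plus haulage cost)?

224

Open {D-γ, D-δ}; cheapest assignment that respects the capacities:
  D-γ (cap 23, load 22): C2, C3, C4 — cost 12×2 + 5×4 + 5×8 = 84
  D-δ (cap 13, load 8): C1, C5 — cost 6×3 + 2×9 = 36
  Shipping 120, fixed 104 → total 224.
  Any other capacity-feasible assignment to {D-γ, D-δ} ships for at least 120.
Compare {D-α, D-γ, D-δ}: its best feasible assignment gives total 229.
Compare {D-α, D-γ}: its best feasible assignment gives total 237.
Every other set of open sites that can feasibly serve all demand totals ≥ 229 even under its best assignment. Minimum: 224.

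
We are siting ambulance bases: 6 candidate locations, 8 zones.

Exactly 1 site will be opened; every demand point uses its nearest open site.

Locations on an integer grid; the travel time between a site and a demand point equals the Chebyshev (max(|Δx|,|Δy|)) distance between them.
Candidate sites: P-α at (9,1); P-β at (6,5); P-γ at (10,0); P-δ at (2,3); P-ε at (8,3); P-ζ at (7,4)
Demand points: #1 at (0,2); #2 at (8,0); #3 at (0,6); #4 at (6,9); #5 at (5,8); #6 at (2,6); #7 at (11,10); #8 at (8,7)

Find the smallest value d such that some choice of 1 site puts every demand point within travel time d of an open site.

Open {P-β}.
  Farthest demand point is #1 at travel time 6 (to P-β); all others are ≤ 6.
With {P-ζ} the worst case is 7.
With {P-ε} the worst case is 8.
No size-1 selection achieves below 6.

6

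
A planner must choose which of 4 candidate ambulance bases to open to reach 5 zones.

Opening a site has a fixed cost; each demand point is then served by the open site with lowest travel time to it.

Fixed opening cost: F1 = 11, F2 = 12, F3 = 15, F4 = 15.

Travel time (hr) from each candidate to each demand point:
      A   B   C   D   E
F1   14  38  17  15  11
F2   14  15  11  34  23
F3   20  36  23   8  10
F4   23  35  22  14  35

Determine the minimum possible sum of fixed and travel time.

85

Open {F2, F3}: assign each demand point to its cheapest open site.
  A→F2 14, B→F2 15, C→F2 11, D→F3 8, E→F3 10
  travel time 58, fixed 27 → total 85.
Compare {F1, F2}: travel time 66 + fixed 23 = 89.
Compare {F1, F2, F3}: travel time 58 + fixed 38 = 96.
Compare {F2, F3, F4}: travel time 58 + fixed 42 = 100.
All other subsets cost ≥ 89. Minimum total cost: 85.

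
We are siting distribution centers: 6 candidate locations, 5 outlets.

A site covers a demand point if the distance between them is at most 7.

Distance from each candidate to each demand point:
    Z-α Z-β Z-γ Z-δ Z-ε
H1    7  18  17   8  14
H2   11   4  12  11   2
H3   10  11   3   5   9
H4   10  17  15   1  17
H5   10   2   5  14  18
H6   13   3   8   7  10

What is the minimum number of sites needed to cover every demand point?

3

Coverage sets (demand points within 7 of each site):
  H1: {Z-α}
  H2: {Z-β, Z-ε}
  H3: {Z-γ, Z-δ}
  H4: {Z-δ}
  H5: {Z-β, Z-γ}
  H6: {Z-β, Z-δ}
No 2 sites suffice: every size-2 union leaves at least one demand point uncovered.
But {H1, H2, H3} covers everything, so the minimum is 3.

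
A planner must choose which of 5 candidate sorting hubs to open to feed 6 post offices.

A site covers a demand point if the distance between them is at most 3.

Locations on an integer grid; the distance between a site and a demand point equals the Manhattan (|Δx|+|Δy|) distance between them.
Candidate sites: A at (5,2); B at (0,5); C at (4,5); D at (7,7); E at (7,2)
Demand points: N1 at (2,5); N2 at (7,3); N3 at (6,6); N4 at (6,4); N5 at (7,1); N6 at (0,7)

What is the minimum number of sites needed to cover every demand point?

3

Coverage sets (demand points within 3 of each site):
  A: {N2, N4, N5}
  B: {N1, N6}
  C: {N1, N3, N4}
  D: {N3}
  E: {N2, N4, N5}
No 2 sites suffice: every size-2 union leaves at least one demand point uncovered.
But {A, B, C} covers everything, so the minimum is 3.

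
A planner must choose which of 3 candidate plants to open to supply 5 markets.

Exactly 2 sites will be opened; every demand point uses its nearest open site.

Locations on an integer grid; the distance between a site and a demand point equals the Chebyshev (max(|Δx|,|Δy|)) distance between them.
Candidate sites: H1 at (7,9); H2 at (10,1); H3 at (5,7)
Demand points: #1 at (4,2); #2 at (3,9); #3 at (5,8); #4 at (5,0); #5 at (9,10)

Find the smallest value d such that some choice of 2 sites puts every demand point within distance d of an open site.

5

Open {H2, H3}.
  Farthest demand point is #1 at distance 5 (to H3); all others are ≤ 5.
With {H1, H2} the worst case is 6.
With {H1, H3} the worst case is 7.
No size-2 selection achieves below 5.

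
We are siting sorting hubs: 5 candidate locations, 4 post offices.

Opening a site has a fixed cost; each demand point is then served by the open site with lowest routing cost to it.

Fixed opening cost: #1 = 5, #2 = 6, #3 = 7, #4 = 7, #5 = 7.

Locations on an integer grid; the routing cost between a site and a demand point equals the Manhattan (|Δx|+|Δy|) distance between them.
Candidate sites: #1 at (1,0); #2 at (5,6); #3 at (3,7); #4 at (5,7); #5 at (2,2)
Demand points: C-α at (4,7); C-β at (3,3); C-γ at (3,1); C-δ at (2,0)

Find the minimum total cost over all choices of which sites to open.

20

Open {#5}: assign each demand point to its cheapest open site.
  C-α→#5 7, C-β→#5 2, C-γ→#5 2, C-δ→#5 2
  routing cost 13, fixed 7 → total 20.
Compare {#1, #3}: routing cost 9 + fixed 12 = 21.
Compare {#2, #5}: routing cost 8 + fixed 13 = 21.
Compare {#3, #5}: routing cost 7 + fixed 14 = 21.
All other subsets cost ≥ 21. Minimum total cost: 20.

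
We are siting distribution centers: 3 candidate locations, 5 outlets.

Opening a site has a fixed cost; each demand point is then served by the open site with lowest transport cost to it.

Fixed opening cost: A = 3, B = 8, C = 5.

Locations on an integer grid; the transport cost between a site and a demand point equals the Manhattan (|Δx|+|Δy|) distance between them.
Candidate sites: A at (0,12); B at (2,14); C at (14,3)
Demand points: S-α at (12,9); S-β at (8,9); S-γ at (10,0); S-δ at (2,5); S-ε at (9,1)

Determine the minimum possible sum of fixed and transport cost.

Open {A, C}: assign each demand point to its cheapest open site.
  S-α→C 8, S-β→A 11, S-γ→C 7, S-δ→A 9, S-ε→C 7
  transport cost 42, fixed 8 → total 50.
Compare {C}: transport cost 48 + fixed 5 = 53.
Compare {B, C}: transport cost 42 + fixed 13 = 55.
Compare {A, B, C}: transport cost 42 + fixed 16 = 58.
All other subsets cost ≥ 53. Minimum total cost: 50.

50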